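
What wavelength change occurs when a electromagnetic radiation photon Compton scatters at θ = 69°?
1.5568 pm

Using the Compton scattering formula:
Δλ = λ_C(1 - cos θ)

where λ_C = h/(m_e·c) ≈ 2.4263 pm is the Compton wavelength of an electron.

For θ = 69°:
cos(69°) = 0.3584
1 - cos(69°) = 0.6416

Δλ = 2.4263 × 0.6416
Δλ = 1.5568 pm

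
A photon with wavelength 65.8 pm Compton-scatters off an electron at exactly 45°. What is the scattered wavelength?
66.5106 pm

Using the Compton formula: λ' = λ + λ_C(1 − cos θ)

For θ = 45°, cos θ = √2/2 (exact) ≈ 0.7071, so:
1 − cos 45° = 1 − (√2/2) ≈ 0.2929

Δλ = λ_C × 0.2929 = 2.4263 × 0.2929 = 0.7106 pm

λ' = 65.8 + 0.7106 = 66.5106 pm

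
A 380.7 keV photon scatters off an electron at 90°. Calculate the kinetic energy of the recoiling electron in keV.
162.5352 keV

By energy conservation: K_e = E_initial - E_final

First find the scattered photon energy:
Initial wavelength: λ = hc/E = 3.2567 pm
Compton shift: Δλ = λ_C(1 - cos(90°)) = 2.4263 pm
Final wavelength: λ' = 3.2567 + 2.4263 = 5.6831 pm
Final photon energy: E' = hc/λ' = 218.1648 keV

Electron kinetic energy:
K_e = E - E' = 380.7000 - 218.1648 = 162.5352 keV

(Intermediate values are shown rounded; full precision is carried through to the final answer.)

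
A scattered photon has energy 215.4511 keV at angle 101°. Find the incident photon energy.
432.7001 keV

Convert final energy to wavelength (hc ≈ 1239.842 keV·pm):
λ' = hc/E' = 1239.842 / 215.4511 = 5.7546 pm

Calculate the Compton shift:
Δλ = λ_C(1 - cos(101°))
Δλ = 2.4263 × (1 - cos(101°))
Δλ = 2.8893 pm

Initial wavelength:
λ = λ' - Δλ = 5.7546 - 2.8893 = 2.8654 pm

Initial energy:
E = hc/λ = 1239.842 / 2.8654 = 432.7001 keV

(Intermediate values are shown rounded; full precision is carried through to the final answer.)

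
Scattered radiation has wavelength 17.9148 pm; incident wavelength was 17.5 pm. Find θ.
34.00°

First find the wavelength shift:
Δλ = λ' - λ = 17.9148 - 17.5 = 0.4148 pm

Using Δλ = λ_C(1 - cos θ), with λ_C = h/(m_e·c) ≈ 2.42631024 pm:
cos θ = 1 - Δλ/λ_C
cos θ = 1 - 0.4148/2.42631024
cos θ = 0.829041

θ = arccos(0.829041)
θ = 34.00°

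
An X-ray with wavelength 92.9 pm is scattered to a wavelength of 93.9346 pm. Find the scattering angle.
55.00°

First find the wavelength shift:
Δλ = λ' - λ = 93.9346 - 92.9 = 1.0346 pm

Using Δλ = λ_C(1 - cos θ), with λ_C = h/(m_e·c) ≈ 2.42631024 pm:
cos θ = 1 - Δλ/λ_C
cos θ = 1 - 1.0346/2.42631024
cos θ = 0.573591

θ = arccos(0.573591)
θ = 55.00°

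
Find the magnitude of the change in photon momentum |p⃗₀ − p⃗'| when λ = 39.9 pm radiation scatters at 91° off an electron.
2.3009e-23 kg·m/s

Photon momentum magnitude is p = h/λ.

Initial momentum:
p₀ = h/λ = 6.6261e-34/3.9900e-11 = 1.6607e-23 kg·m/s

After scattering:
λ' = λ + Δλ = 39.9 + 2.4687 = 42.3687 pm
p' = h/λ' = 6.6261e-34/4.2369e-11 = 1.5639e-23 kg·m/s

Momentum is a vector; the scattered photon's direction makes angle θ = 91° with the incident direction. The magnitude of the vector change Δp⃗ = p⃗₀ − p⃗' is found from the law of cosines:
|Δp⃗|² = p₀² + p'² − 2p₀p'cos θ
|Δp⃗|² = (1.6607e-23)² + (1.5639e-23)² − 2·1.6607e-23·1.5639e-23·cos(91°)
|Δp⃗| = 2.3009e-23 kg·m/s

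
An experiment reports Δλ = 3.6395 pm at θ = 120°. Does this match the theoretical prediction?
Yes, consistent

Calculate the expected shift for θ = 120°:

Δλ_expected = λ_C(1 - cos(120°))
Δλ_expected = 2.4263 × (1 - cos(120°))
Δλ_expected = 2.4263 × 1.5000
Δλ_expected = 3.6395 pm

Given shift: 3.6395 pm
Expected shift: 3.6395 pm
Difference: 0.0000 pm

The values match. This is consistent with Compton scattering at the stated angle.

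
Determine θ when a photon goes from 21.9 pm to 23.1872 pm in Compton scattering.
62.00°

First find the wavelength shift:
Δλ = λ' - λ = 23.1872 - 21.9 = 1.2872 pm

Using Δλ = λ_C(1 - cos θ), with λ_C = h/(m_e·c) ≈ 2.42631024 pm:
cos θ = 1 - Δλ/λ_C
cos θ = 1 - 1.2872/2.42631024
cos θ = 0.469483

θ = arccos(0.469483)
θ = 62.00°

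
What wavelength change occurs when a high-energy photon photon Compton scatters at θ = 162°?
4.7339 pm

Using the Compton scattering formula:
Δλ = λ_C(1 - cos θ)

where λ_C = h/(m_e·c) ≈ 2.4263 pm is the Compton wavelength of an electron.

For θ = 162°:
cos(162°) = -0.9511
1 - cos(162°) = 1.9511

Δλ = 2.4263 × 1.9511
Δλ = 4.7339 pm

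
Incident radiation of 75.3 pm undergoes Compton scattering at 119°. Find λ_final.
78.9026 pm

Using the Compton scattering formula:
λ' = λ + Δλ = λ + λ_C(1 - cos θ)

Given:
- Initial wavelength λ = 75.3 pm
- Scattering angle θ = 119°
- Compton wavelength λ_C ≈ 2.4263 pm

Calculate the shift:
Δλ = 2.4263 × (1 - cos(119°))
Δλ = 2.4263 × 1.4848
Δλ = 3.6026 pm

Final wavelength:
λ' = 75.3 + 3.6026 = 78.9026 pm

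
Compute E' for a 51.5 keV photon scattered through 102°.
45.9109 keV

First convert energy to wavelength:
λ = hc/E, with hc ≈ 1239.842 keV·pm (i.e. 1239.842 eV·nm)

For E = 51.5 keV = 51500 eV:
λ = 1239.842 keV·pm / 51.5 keV
λ = 24.0746 pm

Calculate the Compton shift:
Δλ = λ_C(1 - cos(102°)) = 2.4263 × 1.2079
Δλ = 2.9308 pm

Final wavelength:
λ' = 24.0746 + 2.9308 = 27.0054 pm

Final energy:
E' = hc/λ' = 1239.842 / 27.0054 = 45.9109 keV

(Intermediate values are shown rounded; full precision is carried through to the final answer.)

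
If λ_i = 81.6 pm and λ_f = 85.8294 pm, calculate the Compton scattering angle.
138.00°

First find the wavelength shift:
Δλ = λ' - λ = 85.8294 - 81.6 = 4.2294 pm

Using Δλ = λ_C(1 - cos θ), with λ_C = h/(m_e·c) ≈ 2.42631024 pm:
cos θ = 1 - Δλ/λ_C
cos θ = 1 - 4.2294/2.42631024
cos θ = -0.743141

θ = arccos(-0.743141)
θ = 138.00°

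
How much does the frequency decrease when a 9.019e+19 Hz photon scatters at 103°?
4.257e+19 Hz (decrease)

Convert frequency to wavelength (c = 299792458 m/s):
λ₀ = c/f₀ = 299792458/9.019e+19 = 3.3240100e-12 m = 3.3240 pm

Calculate Compton shift:
Δλ = λ_C(1 - cos(103°)) = 2.9721 pm

Final wavelength:
λ' = λ₀ + Δλ = 3.3240 + 2.9721 = 6.2961 pm

Final frequency:
f' = c/λ' = 299792458/6.2961212e-12 = 4.7615420e+19 Hz

Frequency shift (decrease):
Δf = f₀ - f' = 9.019e+19 - 4.7615420e+19 = 4.257e+19 Hz

(Intermediate values are shown rounded; full precision is carried through to the final answer.)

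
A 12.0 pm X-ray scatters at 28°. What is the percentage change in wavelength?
2.3667%

Calculate the Compton shift:
Δλ = λ_C(1 - cos(28°))
Δλ = 2.4263 × (1 - cos(28°))
Δλ = 2.4263 × 0.1171
Δλ = 0.2840 pm

Percentage change:
(Δλ/λ₀) × 100 = (0.2840/12.0) × 100
= 2.3667%

(Intermediate values are shown rounded; full precision is carried through to the final answer.)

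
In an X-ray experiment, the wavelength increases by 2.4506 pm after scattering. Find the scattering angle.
90.57°

From the Compton formula Δλ = λ_C(1 - cos θ), we can solve for θ:

cos θ = 1 - Δλ/λ_C

Given:
- Δλ = 2.4506 pm
- λ_C = h/(m_e·c) ≈ 2.42631024 pm

cos θ = 1 - 2.4506/2.42631024
cos θ = 1 - 1.010011
cos θ = -0.010011

θ = arccos(-0.010011)
θ = 90.57°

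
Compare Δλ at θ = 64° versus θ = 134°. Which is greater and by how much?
134° produces the larger shift by a factor of 3.017

Calculate both shifts using Δλ = λ_C(1 - cos θ):

For θ₁ = 64°:
Δλ₁ = 2.4263 × (1 - cos(64°))
Δλ₁ = 2.4263 × 0.5616
Δλ₁ = 1.3627 pm

For θ₂ = 134°:
Δλ₂ = 2.4263 × (1 - cos(134°))
Δλ₂ = 2.4263 × 1.6947
Δλ₂ = 4.1118 pm

The 134° angle produces the larger shift.
Ratio: 4.1118/1.3627 = 3.017

(Intermediate values are shown rounded; full precision is carried through to the final answer.)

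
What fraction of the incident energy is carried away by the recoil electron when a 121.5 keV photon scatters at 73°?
0.1440 (or 14.40%)

Calculate initial and final photon energies:

Initial: E₀ = 121.5 keV → λ₀ = 10.2045 pm
Compton shift: Δλ = 1.7169 pm
Final wavelength: λ' = 11.9214 pm
Final energy: E' = 104.0015 keV

Fractional energy loss:
(E₀ - E')/E₀ = (121.5000 - 104.0015)/121.5000
= 17.4985/121.5000
= 0.1440
= 14.40%

(Intermediate values are shown rounded; full precision is carried through to the final answer.)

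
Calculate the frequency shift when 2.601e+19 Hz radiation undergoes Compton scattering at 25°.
5.031e+17 Hz (decrease)

Convert frequency to wavelength (c = 299792458 m/s):
λ₀ = c/f₀ = 299792458/2.601e+19 = 1.1526046e-11 m = 11.5260 pm

Calculate Compton shift:
Δλ = λ_C(1 - cos(25°)) = 0.2273 pm

Final wavelength:
λ' = λ₀ + Δλ = 11.5260 + 0.2273 = 11.7534 pm

Final frequency:
f' = c/λ' = 299792458/1.1753372e-11 = 2.5506931e+19 Hz

Frequency shift (decrease):
Δf = f₀ - f' = 2.601e+19 - 2.5506931e+19 = 5.031e+17 Hz

(Intermediate values are shown rounded; full precision is carried through to the final answer.)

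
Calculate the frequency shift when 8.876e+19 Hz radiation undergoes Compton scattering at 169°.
5.214e+19 Hz (decrease)

Convert frequency to wavelength (c = 299792458 m/s):
λ₀ = c/f₀ = 299792458/8.876e+19 = 3.3775626e-12 m = 3.3776 pm

Calculate Compton shift:
Δλ = λ_C(1 - cos(169°)) = 4.8080 pm

Final wavelength:
λ' = λ₀ + Δλ = 3.3776 + 4.8080 = 8.1856 pm

Final frequency:
f' = c/λ' = 299792458/8.1856049e-12 = 3.6624350e+19 Hz

Frequency shift (decrease):
Δf = f₀ - f' = 8.876e+19 - 3.6624350e+19 = 5.214e+19 Hz

(Intermediate values are shown rounded; full precision is carried through to the final answer.)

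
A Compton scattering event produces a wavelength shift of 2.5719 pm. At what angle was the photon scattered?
93.44°

From the Compton formula Δλ = λ_C(1 - cos θ), we can solve for θ:

cos θ = 1 - Δλ/λ_C

Given:
- Δλ = 2.5719 pm
- λ_C = h/(m_e·c) ≈ 2.42631024 pm

cos θ = 1 - 2.5719/2.42631024
cos θ = 1 - 1.060005
cos θ = -0.060005

θ = arccos(-0.060005)
θ = 93.44°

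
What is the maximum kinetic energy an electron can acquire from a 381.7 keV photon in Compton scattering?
228.6488 keV

Maximum energy transfer occurs at θ = 180° (backscattering).

Initial photon: E₀ = 381.7 keV → λ₀ = 3.2482 pm

Maximum Compton shift (at 180°):
Δλ_max = 2λ_C = 2 × 2.4263 = 4.8526 pm

Final wavelength:
λ' = 3.2482 + 4.8526 = 8.1008 pm

Minimum photon energy (maximum energy to electron):
E'_min = hc/λ' = 153.0512 keV

Maximum electron kinetic energy:
K_max = E₀ - E'_min = 381.7000 - 153.0512 = 228.6488 keV

(Intermediate values are shown rounded; full precision is carried through to the final answer.)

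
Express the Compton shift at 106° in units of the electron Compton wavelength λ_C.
1.2756 λ_C

The Compton shift formula is:
Δλ = λ_C(1 - cos θ)

Dividing both sides by λ_C:
Δλ/λ_C = 1 - cos θ

For θ = 106°:
Δλ/λ_C = 1 - cos(106°)
Δλ/λ_C = 1 - -0.2756
Δλ/λ_C = 1.2756

This means the shift is 1.2756 × λ_C = 3.0951 pm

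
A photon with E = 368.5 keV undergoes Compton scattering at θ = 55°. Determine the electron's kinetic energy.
86.6665 keV

By energy conservation: K_e = E_initial - E_final

First find the scattered photon energy:
Initial wavelength: λ = hc/E = 3.3646 pm
Compton shift: Δλ = λ_C(1 - cos(55°)) = 1.0346 pm
Final wavelength: λ' = 3.3646 + 1.0346 = 4.3992 pm
Final photon energy: E' = hc/λ' = 281.8335 keV

Electron kinetic energy:
K_e = E - E' = 368.5000 - 281.8335 = 86.6665 keV

(Intermediate values are shown rounded; full precision is carried through to the final answer.)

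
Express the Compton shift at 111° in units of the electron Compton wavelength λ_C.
1.3584 λ_C

The Compton shift formula is:
Δλ = λ_C(1 - cos θ)

Dividing both sides by λ_C:
Δλ/λ_C = 1 - cos θ

For θ = 111°:
Δλ/λ_C = 1 - cos(111°)
Δλ/λ_C = 1 - -0.3584
Δλ/λ_C = 1.3584

This means the shift is 1.3584 × λ_C = 3.2958 pm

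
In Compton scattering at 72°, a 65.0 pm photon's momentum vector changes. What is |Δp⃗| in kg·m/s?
1.1835e-23 kg·m/s

Photon momentum magnitude is p = h/λ.

Initial momentum:
p₀ = h/λ = 6.6261e-34/6.5000e-11 = 1.0194e-23 kg·m/s

After scattering:
λ' = λ + Δλ = 65.0 + 1.6765 = 66.6765 pm
p' = h/λ' = 6.6261e-34/6.6677e-11 = 9.9376e-24 kg·m/s

Momentum is a vector; the scattered photon's direction makes angle θ = 72° with the incident direction. The magnitude of the vector change Δp⃗ = p⃗₀ − p⃗' is found from the law of cosines:
|Δp⃗|² = p₀² + p'² − 2p₀p'cos θ
|Δp⃗|² = (1.0194e-23)² + (9.9376e-24)² − 2·1.0194e-23·9.9376e-24·cos(72°)
|Δp⃗| = 1.1835e-23 kg·m/s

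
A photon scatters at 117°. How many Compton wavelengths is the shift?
1.4540 λ_C

The Compton shift formula is:
Δλ = λ_C(1 - cos θ)

Dividing both sides by λ_C:
Δλ/λ_C = 1 - cos θ

For θ = 117°:
Δλ/λ_C = 1 - cos(117°)
Δλ/λ_C = 1 - -0.4540
Δλ/λ_C = 1.4540

This means the shift is 1.4540 × λ_C = 3.5278 pm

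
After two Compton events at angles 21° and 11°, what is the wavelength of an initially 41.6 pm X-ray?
41.8057 pm

Apply Compton shift twice:

First scattering at θ₁ = 21°:
Δλ₁ = λ_C(1 - cos(21°))
Δλ₁ = 2.4263 × 0.0664
Δλ₁ = 0.1612 pm

After first scattering:
λ₁ = 41.6 + 0.1612 = 41.7612 pm

Second scattering at θ₂ = 11°:
Δλ₂ = λ_C(1 - cos(11°))
Δλ₂ = 2.4263 × 0.0184
Δλ₂ = 0.0446 pm

Final wavelength:
λ₂ = 41.7612 + 0.0446 = 41.8057 pm

Total shift: Δλ_total = 0.1612 + 0.0446 = 0.2057 pm

(Intermediate values are shown rounded; full precision is carried through to the final answer.)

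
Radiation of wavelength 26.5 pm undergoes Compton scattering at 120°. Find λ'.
30.1395 pm

Using the Compton formula: λ' = λ + λ_C(1 − cos θ)

For θ = 120°, cos θ = -1/2 (exact) = -0.5000, so:
1 − cos 120° = 1 − (-1/2) = 1.5000

Δλ = λ_C × 1.5000 = 2.4263 × 1.5000 = 3.6395 pm

λ' = 26.5 + 3.6395 = 30.1395 pm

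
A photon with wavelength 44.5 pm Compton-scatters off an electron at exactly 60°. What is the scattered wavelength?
45.7132 pm

Using the Compton formula: λ' = λ + λ_C(1 − cos θ)

For θ = 60°, cos θ = 1/2 (exact) = 0.5000, so:
1 − cos 60° = 1 − (1/2) = 0.5000

Δλ = λ_C × 0.5000 = 2.4263 × 0.5000 = 1.2132 pm

λ' = 44.5 + 1.2132 = 45.7132 pm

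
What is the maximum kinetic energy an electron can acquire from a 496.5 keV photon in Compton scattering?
327.8091 keV

Maximum energy transfer occurs at θ = 180° (backscattering).

Initial photon: E₀ = 496.5 keV → λ₀ = 2.4972 pm

Maximum Compton shift (at 180°):
Δλ_max = 2λ_C = 2 × 2.4263 = 4.8526 pm

Final wavelength:
λ' = 2.4972 + 4.8526 = 7.3498 pm

Minimum photon energy (maximum energy to electron):
E'_min = hc/λ' = 168.6909 keV

Maximum electron kinetic energy:
K_max = E₀ - E'_min = 496.5000 - 168.6909 = 327.8091 keV

(Intermediate values are shown rounded; full precision is carried through to the final answer.)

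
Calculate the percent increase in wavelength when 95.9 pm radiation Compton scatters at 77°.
1.9609%

Calculate the Compton shift:
Δλ = λ_C(1 - cos(77°))
Δλ = 2.4263 × (1 - cos(77°))
Δλ = 2.4263 × 0.7750
Δλ = 1.8805 pm

Percentage change:
(Δλ/λ₀) × 100 = (1.8805/95.9) × 100
= 1.9609%

(Intermediate values are shown rounded; full precision is carried through to the final answer.)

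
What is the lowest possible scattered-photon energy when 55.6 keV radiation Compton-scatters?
45.6631 keV (at θ = 180°)

The scattered photon has minimum energy when its wavelength is maximum, i.e., when the Compton shift Δλ = λ_C(1 − cos θ) is maximum. This occurs at θ = 180° (backscattering), giving Δλ_max = 2λ_C = 4.8526 pm.

Initial wavelength: λ₀ = hc/E₀ = 22.2993 pm
Maximum final wavelength: λ'_max = λ₀ + 2λ_C = 22.2993 + 4.8526 = 27.1519 pm
Minimum final energy: E'_min = hc/λ'_max = 45.6631 keV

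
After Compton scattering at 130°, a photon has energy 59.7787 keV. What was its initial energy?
74.0000 keV

Convert final energy to wavelength (hc ≈ 1239.842 keV·pm):
λ' = hc/E' = 1239.842 / 59.7787 = 20.7405 pm

Calculate the Compton shift:
Δλ = λ_C(1 - cos(130°))
Δλ = 2.4263 × (1 - cos(130°))
Δλ = 3.9859 pm

Initial wavelength:
λ = λ' - Δλ = 20.7405 - 3.9859 = 16.7546 pm

Initial energy:
E = hc/λ = 1239.842 / 16.7546 = 74.0000 keV

(Intermediate values are shown rounded; full precision is carried through to the final answer.)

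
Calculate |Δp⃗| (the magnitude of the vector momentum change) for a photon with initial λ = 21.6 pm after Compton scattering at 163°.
5.5219e-23 kg·m/s

Photon momentum magnitude is p = h/λ.

Initial momentum:
p₀ = h/λ = 6.6261e-34/2.1600e-11 = 3.0676e-23 kg·m/s

After scattering:
λ' = λ + Δλ = 21.6 + 4.7466 = 26.3466 pm
p' = h/λ' = 6.6261e-34/2.6347e-11 = 2.5150e-23 kg·m/s

Momentum is a vector; the scattered photon's direction makes angle θ = 163° with the incident direction. The magnitude of the vector change Δp⃗ = p⃗₀ − p⃗' is found from the law of cosines:
|Δp⃗|² = p₀² + p'² − 2p₀p'cos θ
|Δp⃗|² = (3.0676e-23)² + (2.5150e-23)² − 2·3.0676e-23·2.5150e-23·cos(163°)
|Δp⃗| = 5.5219e-23 kg·m/s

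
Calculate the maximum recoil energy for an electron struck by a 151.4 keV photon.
56.3332 keV

Maximum energy transfer occurs at θ = 180° (backscattering).

Initial photon: E₀ = 151.4 keV → λ₀ = 8.1892 pm

Maximum Compton shift (at 180°):
Δλ_max = 2λ_C = 2 × 2.4263 = 4.8526 pm

Final wavelength:
λ' = 8.1892 + 4.8526 = 13.0418 pm

Minimum photon energy (maximum energy to electron):
E'_min = hc/λ' = 95.0668 keV

Maximum electron kinetic energy:
K_max = E₀ - E'_min = 151.4000 - 95.0668 = 56.3332 keV

(Intermediate values are shown rounded; full precision is carried through to the final answer.)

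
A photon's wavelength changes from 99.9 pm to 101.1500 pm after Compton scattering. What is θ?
61.00°

First find the wavelength shift:
Δλ = λ' - λ = 101.1500 - 99.9 = 1.2500 pm

Using Δλ = λ_C(1 - cos θ), with λ_C = h/(m_e·c) ≈ 2.42631024 pm:
cos θ = 1 - Δλ/λ_C
cos θ = 1 - 1.2500/2.42631024
cos θ = 0.484814

θ = arccos(0.484814)
θ = 61.00°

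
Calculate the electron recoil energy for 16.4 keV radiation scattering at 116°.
0.7237 keV

By energy conservation: K_e = E_initial - E_final

First find the scattered photon energy:
Initial wavelength: λ = hc/E = 75.6001 pm
Compton shift: Δλ = λ_C(1 - cos(116°)) = 3.4899 pm
Final wavelength: λ' = 75.6001 + 3.4899 = 79.0901 pm
Final photon energy: E' = hc/λ' = 15.6763 keV

Electron kinetic energy:
K_e = E - E' = 16.4000 - 15.6763 = 0.7237 keV

(Intermediate values are shown rounded; full precision is carried through to the final answer.)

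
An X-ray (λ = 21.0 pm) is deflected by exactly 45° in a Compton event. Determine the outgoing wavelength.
21.7106 pm

Using the Compton formula: λ' = λ + λ_C(1 − cos θ)

For θ = 45°, cos θ = √2/2 (exact) ≈ 0.7071, so:
1 − cos 45° = 1 − (√2/2) ≈ 0.2929

Δλ = λ_C × 0.2929 = 2.4263 × 0.2929 = 0.7106 pm

λ' = 21.0 + 0.7106 = 21.7106 pm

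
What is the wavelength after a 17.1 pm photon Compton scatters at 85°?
19.3148 pm

Using the Compton scattering formula:
λ' = λ + Δλ = λ + λ_C(1 - cos θ)

Given:
- Initial wavelength λ = 17.1 pm
- Scattering angle θ = 85°
- Compton wavelength λ_C ≈ 2.4263 pm

Calculate the shift:
Δλ = 2.4263 × (1 - cos(85°))
Δλ = 2.4263 × 0.9128
Δλ = 2.2148 pm

Final wavelength:
λ' = 17.1 + 2.2148 = 19.3148 pm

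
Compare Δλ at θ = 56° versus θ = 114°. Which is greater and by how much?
114° produces the larger shift by a factor of 3.191

Calculate both shifts using Δλ = λ_C(1 - cos θ):

For θ₁ = 56°:
Δλ₁ = 2.4263 × (1 - cos(56°))
Δλ₁ = 2.4263 × 0.4408
Δλ₁ = 1.0695 pm

For θ₂ = 114°:
Δλ₂ = 2.4263 × (1 - cos(114°))
Δλ₂ = 2.4263 × 1.4067
Δλ₂ = 3.4132 pm

The 114° angle produces the larger shift.
Ratio: 3.4132/1.0695 = 3.191

(Intermediate values are shown rounded; full precision is carried through to the final answer.)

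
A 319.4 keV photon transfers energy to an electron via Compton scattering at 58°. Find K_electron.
72.5349 keV

By energy conservation: K_e = E_initial - E_final

First find the scattered photon energy:
Initial wavelength: λ = hc/E = 3.8818 pm
Compton shift: Δλ = λ_C(1 - cos(58°)) = 1.1406 pm
Final wavelength: λ' = 3.8818 + 1.1406 = 5.0223 pm
Final photon energy: E' = hc/λ' = 246.8651 keV

Electron kinetic energy:
K_e = E - E' = 319.4000 - 246.8651 = 72.5349 keV

(Intermediate values are shown rounded; full precision is carried through to the final answer.)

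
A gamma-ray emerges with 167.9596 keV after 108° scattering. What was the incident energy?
294.8000 keV

Convert final energy to wavelength (hc ≈ 1239.842 keV·pm):
λ' = hc/E' = 1239.842 / 167.9596 = 7.3818 pm

Calculate the Compton shift:
Δλ = λ_C(1 - cos(108°))
Δλ = 2.4263 × (1 - cos(108°))
Δλ = 3.1761 pm

Initial wavelength:
λ = λ' - Δλ = 7.3818 - 3.1761 = 4.2057 pm

Initial energy:
E = hc/λ = 1239.842 / 4.2057 = 294.8000 keV

(Intermediate values are shown rounded; full precision is carried through to the final answer.)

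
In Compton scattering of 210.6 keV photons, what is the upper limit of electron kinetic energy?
95.1564 keV

Maximum energy transfer occurs at θ = 180° (backscattering).

Initial photon: E₀ = 210.6 keV → λ₀ = 5.8872 pm

Maximum Compton shift (at 180°):
Δλ_max = 2λ_C = 2 × 2.4263 = 4.8526 pm

Final wavelength:
λ' = 5.8872 + 4.8526 = 10.7398 pm

Minimum photon energy (maximum energy to electron):
E'_min = hc/λ' = 115.4436 keV

Maximum electron kinetic energy:
K_max = E₀ - E'_min = 210.6000 - 115.4436 = 95.1564 keV

(Intermediate values are shown rounded; full precision is carried through to the final answer.)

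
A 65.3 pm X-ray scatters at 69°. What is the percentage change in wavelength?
2.3841%

Calculate the Compton shift:
Δλ = λ_C(1 - cos(69°))
Δλ = 2.4263 × (1 - cos(69°))
Δλ = 2.4263 × 0.6416
Δλ = 1.5568 pm

Percentage change:
(Δλ/λ₀) × 100 = (1.5568/65.3) × 100
= 2.3841%

(Intermediate values are shown rounded; full precision is carried through to the final answer.)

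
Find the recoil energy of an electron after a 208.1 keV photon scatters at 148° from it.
89.3623 keV

By energy conservation: K_e = E_initial - E_final

First find the scattered photon energy:
Initial wavelength: λ = hc/E = 5.9579 pm
Compton shift: Δλ = λ_C(1 - cos(148°)) = 4.4839 pm
Final wavelength: λ' = 5.9579 + 4.4839 = 10.4419 pm
Final photon energy: E' = hc/λ' = 118.7377 keV

Electron kinetic energy:
K_e = E - E' = 208.1000 - 118.7377 = 89.3623 keV

(Intermediate values are shown rounded; full precision is carried through to the final answer.)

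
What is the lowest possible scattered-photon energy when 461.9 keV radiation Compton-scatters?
164.5042 keV (at θ = 180°)

The scattered photon has minimum energy when its wavelength is maximum, i.e., when the Compton shift Δλ = λ_C(1 − cos θ) is maximum. This occurs at θ = 180° (backscattering), giving Δλ_max = 2λ_C = 4.8526 pm.

Initial wavelength: λ₀ = hc/E₀ = 2.6842 pm
Maximum final wavelength: λ'_max = λ₀ + 2λ_C = 2.6842 + 4.8526 = 7.5368 pm
Minimum final energy: E'_min = hc/λ'_max = 164.5042 keV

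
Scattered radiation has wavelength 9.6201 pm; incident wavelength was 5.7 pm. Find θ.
128.00°

First find the wavelength shift:
Δλ = λ' - λ = 9.6201 - 5.7 = 3.9201 pm

Using Δλ = λ_C(1 - cos θ), with λ_C = h/(m_e·c) ≈ 2.42631024 pm:
cos θ = 1 - Δλ/λ_C
cos θ = 1 - 3.9201/2.42631024
cos θ = -0.615663

θ = arccos(-0.615663)
θ = 128.00°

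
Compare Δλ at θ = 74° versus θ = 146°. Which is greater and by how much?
146° produces the larger shift by a factor of 2.525

Calculate both shifts using Δλ = λ_C(1 - cos θ):

For θ₁ = 74°:
Δλ₁ = 2.4263 × (1 - cos(74°))
Δλ₁ = 2.4263 × 0.7244
Δλ₁ = 1.7575 pm

For θ₂ = 146°:
Δλ₂ = 2.4263 × (1 - cos(146°))
Δλ₂ = 2.4263 × 1.8290
Δλ₂ = 4.4378 pm

The 146° angle produces the larger shift.
Ratio: 4.4378/1.7575 = 2.525

(Intermediate values are shown rounded; full precision is carried through to the final answer.)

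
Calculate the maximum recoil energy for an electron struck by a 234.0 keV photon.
111.8612 keV

Maximum energy transfer occurs at θ = 180° (backscattering).

Initial photon: E₀ = 234.0 keV → λ₀ = 5.2985 pm

Maximum Compton shift (at 180°):
Δλ_max = 2λ_C = 2 × 2.4263 = 4.8526 pm

Final wavelength:
λ' = 5.2985 + 4.8526 = 10.1511 pm

Minimum photon energy (maximum energy to electron):
E'_min = hc/λ' = 122.1388 keV

Maximum electron kinetic energy:
K_max = E₀ - E'_min = 234.0000 - 122.1388 = 111.8612 keV

(Intermediate values are shown rounded; full precision is carried through to the final answer.)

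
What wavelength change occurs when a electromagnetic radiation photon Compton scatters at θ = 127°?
3.8865 pm

Using the Compton scattering formula:
Δλ = λ_C(1 - cos θ)

where λ_C = h/(m_e·c) ≈ 2.4263 pm is the Compton wavelength of an electron.

For θ = 127°:
cos(127°) = -0.6018
1 - cos(127°) = 1.6018

Δλ = 2.4263 × 1.6018
Δλ = 3.8865 pm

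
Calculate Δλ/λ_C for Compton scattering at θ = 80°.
0.8264 λ_C

The Compton shift formula is:
Δλ = λ_C(1 - cos θ)

Dividing both sides by λ_C:
Δλ/λ_C = 1 - cos θ

For θ = 80°:
Δλ/λ_C = 1 - cos(80°)
Δλ/λ_C = 1 - 0.1736
Δλ/λ_C = 0.8264

This means the shift is 0.8264 × λ_C = 2.0050 pm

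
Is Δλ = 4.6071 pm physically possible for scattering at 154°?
Yes, consistent

Calculate the expected shift for θ = 154°:

Δλ_expected = λ_C(1 - cos(154°))
Δλ_expected = 2.4263 × (1 - cos(154°))
Δλ_expected = 2.4263 × 1.8988
Δλ_expected = 4.6071 pm

Given shift: 4.6071 pm
Expected shift: 4.6071 pm
Difference: 0.0000 pm

The values match. This is consistent with Compton scattering at the stated angle.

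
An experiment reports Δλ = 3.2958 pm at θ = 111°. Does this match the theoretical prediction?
Yes, consistent

Calculate the expected shift for θ = 111°:

Δλ_expected = λ_C(1 - cos(111°))
Δλ_expected = 2.4263 × (1 - cos(111°))
Δλ_expected = 2.4263 × 1.3584
Δλ_expected = 3.2958 pm

Given shift: 3.2958 pm
Expected shift: 3.2958 pm
Difference: 0.0000 pm

The values match. This is consistent with Compton scattering at the stated angle.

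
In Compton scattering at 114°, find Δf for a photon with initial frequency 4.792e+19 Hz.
1.692e+19 Hz (decrease)

Convert frequency to wavelength (c = 299792458 m/s):
λ₀ = c/f₀ = 299792458/4.792e+19 = 6.2561030e-12 m = 6.2561 pm

Calculate Compton shift:
Δλ = λ_C(1 - cos(114°)) = 3.4132 pm

Final wavelength:
λ' = λ₀ + Δλ = 6.2561 + 3.4132 = 9.6693 pm

Final frequency:
f' = c/λ' = 299792458/9.6692826e-12 = 3.1004623e+19 Hz

Frequency shift (decrease):
Δf = f₀ - f' = 4.792e+19 - 3.1004623e+19 = 1.692e+19 Hz

(Intermediate values are shown rounded; full precision is carried through to the final answer.)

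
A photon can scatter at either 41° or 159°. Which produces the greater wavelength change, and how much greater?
159° produces the larger shift by a factor of 7.883

Calculate both shifts using Δλ = λ_C(1 - cos θ):

For θ₁ = 41°:
Δλ₁ = 2.4263 × (1 - cos(41°))
Δλ₁ = 2.4263 × 0.2453
Δλ₁ = 0.5952 pm

For θ₂ = 159°:
Δλ₂ = 2.4263 × (1 - cos(159°))
Δλ₂ = 2.4263 × 1.9336
Δλ₂ = 4.6915 pm

The 159° angle produces the larger shift.
Ratio: 4.6915/0.5952 = 7.883

(Intermediate values are shown rounded; full precision is carried through to the final answer.)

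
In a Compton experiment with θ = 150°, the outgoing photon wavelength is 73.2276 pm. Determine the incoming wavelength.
68.7000 pm

From λ' = λ + Δλ, we have λ = λ' - Δλ

First calculate the Compton shift:
Δλ = λ_C(1 - cos θ)
Δλ = 2.4263 × (1 - cos(150°))
Δλ = 2.4263 × 1.8660
Δλ = 4.5276 pm

Initial wavelength:
λ = λ' - Δλ
λ = 73.2276 - 4.5276
λ = 68.7000 pm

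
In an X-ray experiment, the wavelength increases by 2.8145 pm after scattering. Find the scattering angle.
99.21°

From the Compton formula Δλ = λ_C(1 - cos θ), we can solve for θ:

cos θ = 1 - Δλ/λ_C

Given:
- Δλ = 2.8145 pm
- λ_C = h/(m_e·c) ≈ 2.42631024 pm

cos θ = 1 - 2.8145/2.42631024
cos θ = 1 - 1.159992
cos θ = -0.159992

θ = arccos(-0.159992)
θ = 99.21°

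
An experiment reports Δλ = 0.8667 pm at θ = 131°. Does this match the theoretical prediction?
No, inconsistent

Calculate the expected shift for θ = 131°:

Δλ_expected = λ_C(1 - cos(131°))
Δλ_expected = 2.4263 × (1 - cos(131°))
Δλ_expected = 2.4263 × 1.6561
Δλ_expected = 4.0181 pm

Given shift: 0.8667 pm
Expected shift: 4.0181 pm
Difference: 3.1514 pm

The values do not match. The given shift corresponds to θ ≈ 50.0°, not 131°.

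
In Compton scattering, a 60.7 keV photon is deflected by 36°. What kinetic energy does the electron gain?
1.3465 keV

By energy conservation: K_e = E_initial - E_final

First find the scattered photon energy:
Initial wavelength: λ = hc/E = 20.4257 pm
Compton shift: Δλ = λ_C(1 - cos(36°)) = 0.4634 pm
Final wavelength: λ' = 20.4257 + 0.4634 = 20.8891 pm
Final photon energy: E' = hc/λ' = 59.3535 keV

Electron kinetic energy:
K_e = E - E' = 60.7000 - 59.3535 = 1.3465 keV

(Intermediate values are shown rounded; full precision is carried through to the final answer.)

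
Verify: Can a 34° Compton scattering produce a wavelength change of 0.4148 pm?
Yes, consistent

Calculate the expected shift for θ = 34°:

Δλ_expected = λ_C(1 - cos(34°))
Δλ_expected = 2.4263 × (1 - cos(34°))
Δλ_expected = 2.4263 × 0.1710
Δλ_expected = 0.4148 pm

Given shift: 0.4148 pm
Expected shift: 0.4148 pm
Difference: 0.0000 pm

The values match. This is consistent with Compton scattering at the stated angle.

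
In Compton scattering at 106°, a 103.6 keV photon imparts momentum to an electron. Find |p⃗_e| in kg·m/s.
7.9645e-23 kg·m/s

The electron is initially at rest, so by conservation of momentum:
p⃗_e = p⃗₀ − p⃗'  (incident photon momentum minus scattered photon momentum)

Photon momentum magnitudes (p = h/λ = E/c):
λ₀ = hc/E₀ = 11.9676 pm → p₀ = h/λ₀ = 5.5367e-23 kg·m/s
Δλ = λ_C(1 − cos 106°) = 3.0951 pm
λ' = 15.0627 pm → p' = h/λ' = 4.3990e-23 kg·m/s

The scattered photon makes angle θ = 106° with the incident direction, so by the law of cosines:
|p⃗_e|² = p₀² + p'² − 2p₀p'cos θ
|p⃗_e|² = (5.5367e-23)² + (4.3990e-23)² − 2·5.5367e-23·4.3990e-23·cos(106°)
|p⃗_e| = 7.9645e-23 kg·m/s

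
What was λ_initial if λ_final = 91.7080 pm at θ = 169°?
86.9000 pm

From λ' = λ + Δλ, we have λ = λ' - Δλ

First calculate the Compton shift:
Δλ = λ_C(1 - cos θ)
Δλ = 2.4263 × (1 - cos(169°))
Δλ = 2.4263 × 1.9816
Δλ = 4.8080 pm

Initial wavelength:
λ = λ' - Δλ
λ = 91.7080 - 4.8080
λ = 86.9000 pm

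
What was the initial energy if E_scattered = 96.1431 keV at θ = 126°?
137.1000 keV

Convert final energy to wavelength (hc ≈ 1239.842 keV·pm):
λ' = hc/E' = 1239.842 / 96.1431 = 12.8958 pm

Calculate the Compton shift:
Δλ = λ_C(1 - cos(126°))
Δλ = 2.4263 × (1 - cos(126°))
Δλ = 3.8525 pm

Initial wavelength:
λ = λ' - Δλ = 12.8958 - 3.8525 = 9.0433 pm

Initial energy:
E = hc/λ = 1239.842 / 9.0433 = 137.1000 keV

(Intermediate values are shown rounded; full precision is carried through to the final answer.)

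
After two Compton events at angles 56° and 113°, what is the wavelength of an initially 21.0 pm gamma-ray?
25.4439 pm

Apply Compton shift twice:

First scattering at θ₁ = 56°:
Δλ₁ = λ_C(1 - cos(56°))
Δλ₁ = 2.4263 × 0.4408
Δλ₁ = 1.0695 pm

After first scattering:
λ₁ = 21.0 + 1.0695 = 22.0695 pm

Second scattering at θ₂ = 113°:
Δλ₂ = λ_C(1 - cos(113°))
Δλ₂ = 2.4263 × 1.3907
Δλ₂ = 3.3743 pm

Final wavelength:
λ₂ = 22.0695 + 3.3743 = 25.4439 pm

Total shift: Δλ_total = 1.0695 + 3.3743 = 4.4439 pm

(Intermediate values are shown rounded; full precision is carried through to the final answer.)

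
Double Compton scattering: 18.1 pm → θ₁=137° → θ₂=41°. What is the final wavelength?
22.8960 pm

Apply Compton shift twice:

First scattering at θ₁ = 137°:
Δλ₁ = λ_C(1 - cos(137°))
Δλ₁ = 2.4263 × 1.7314
Δλ₁ = 4.2008 pm

After first scattering:
λ₁ = 18.1 + 4.2008 = 22.3008 pm

Second scattering at θ₂ = 41°:
Δλ₂ = λ_C(1 - cos(41°))
Δλ₂ = 2.4263 × 0.2453
Δλ₂ = 0.5952 pm

Final wavelength:
λ₂ = 22.3008 + 0.5952 = 22.8960 pm

Total shift: Δλ_total = 4.2008 + 0.5952 = 4.7960 pm

(Intermediate values are shown rounded; full precision is carried through to the final answer.)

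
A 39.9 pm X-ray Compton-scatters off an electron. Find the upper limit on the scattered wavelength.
44.7526 pm (at θ = 180°)

The Compton shift is Δλ = λ_C(1 − cos θ).

Since cos θ ranges from −1 to 1, the factor (1 − cos θ) ranges from 0 to 2; the maximum shift occurs at θ = 180° (backscattering):
Δλ_max = 2λ_C = 2 × 2.4263 pm = 4.8526 pm

Maximum scattered wavelength:
λ'_max = λ₀ + Δλ_max = 39.9 + 4.8526 = 44.7526 pm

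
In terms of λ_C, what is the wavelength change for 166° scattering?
1.9703 λ_C

The Compton shift formula is:
Δλ = λ_C(1 - cos θ)

Dividing both sides by λ_C:
Δλ/λ_C = 1 - cos θ

For θ = 166°:
Δλ/λ_C = 1 - cos(166°)
Δλ/λ_C = 1 - -0.9703
Δλ/λ_C = 1.9703

This means the shift is 1.9703 × λ_C = 4.7805 pm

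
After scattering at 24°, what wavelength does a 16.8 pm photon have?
17.0098 pm

Using the Compton scattering formula:
λ' = λ + Δλ = λ + λ_C(1 - cos θ)

Given:
- Initial wavelength λ = 16.8 pm
- Scattering angle θ = 24°
- Compton wavelength λ_C ≈ 2.4263 pm

Calculate the shift:
Δλ = 2.4263 × (1 - cos(24°))
Δλ = 2.4263 × 0.0865
Δλ = 0.2098 pm

Final wavelength:
λ' = 16.8 + 0.2098 = 17.0098 pm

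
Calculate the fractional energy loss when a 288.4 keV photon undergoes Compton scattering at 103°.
0.4088 (or 40.88%)

Calculate initial and final photon energies:

Initial: E₀ = 288.4 keV → λ₀ = 4.2990 pm
Compton shift: Δλ = 2.9721 pm
Final wavelength: λ' = 7.2711 pm
Final energy: E' = 170.5153 keV

Fractional energy loss:
(E₀ - E')/E₀ = (288.4000 - 170.5153)/288.4000
= 117.8847/288.4000
= 0.4088
= 40.88%

(Intermediate values are shown rounded; full precision is carried through to the final answer.)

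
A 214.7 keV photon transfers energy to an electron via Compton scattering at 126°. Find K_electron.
85.9150 keV

By energy conservation: K_e = E_initial - E_final

First find the scattered photon energy:
Initial wavelength: λ = hc/E = 5.7748 pm
Compton shift: Δλ = λ_C(1 - cos(126°)) = 3.8525 pm
Final wavelength: λ' = 5.7748 + 3.8525 = 9.6272 pm
Final photon energy: E' = hc/λ' = 128.7850 keV

Electron kinetic energy:
K_e = E - E' = 214.7000 - 128.7850 = 85.9150 keV

(Intermediate values are shown rounded; full precision is carried through to the final answer.)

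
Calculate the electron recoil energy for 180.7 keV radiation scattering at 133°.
67.3936 keV

By energy conservation: K_e = E_initial - E_final

First find the scattered photon energy:
Initial wavelength: λ = hc/E = 6.8613 pm
Compton shift: Δλ = λ_C(1 - cos(133°)) = 4.0810 pm
Final wavelength: λ' = 6.8613 + 4.0810 = 10.9424 pm
Final photon energy: E' = hc/λ' = 113.3064 keV

Electron kinetic energy:
K_e = E - E' = 180.7000 - 113.3064 = 67.3936 keV

(Intermediate values are shown rounded; full precision is carried through to the final answer.)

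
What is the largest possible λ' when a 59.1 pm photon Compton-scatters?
63.9526 pm (at θ = 180°)

The Compton shift is Δλ = λ_C(1 − cos θ).

Since cos θ ranges from −1 to 1, the factor (1 − cos θ) ranges from 0 to 2; the maximum shift occurs at θ = 180° (backscattering):
Δλ_max = 2λ_C = 2 × 2.4263 pm = 4.8526 pm

Maximum scattered wavelength:
λ'_max = λ₀ + Δλ_max = 59.1 + 4.8526 = 63.9526 pm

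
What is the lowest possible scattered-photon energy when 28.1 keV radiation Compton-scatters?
25.3158 keV (at θ = 180°)

The scattered photon has minimum energy when its wavelength is maximum, i.e., when the Compton shift Δλ = λ_C(1 − cos θ) is maximum. This occurs at θ = 180° (backscattering), giving Δλ_max = 2λ_C = 4.8526 pm.

Initial wavelength: λ₀ = hc/E₀ = 44.1225 pm
Maximum final wavelength: λ'_max = λ₀ + 2λ_C = 44.1225 + 4.8526 = 48.9751 pm
Minimum final energy: E'_min = hc/λ'_max = 25.3158 keV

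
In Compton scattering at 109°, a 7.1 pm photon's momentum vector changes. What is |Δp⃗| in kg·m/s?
1.2938e-22 kg·m/s

Photon momentum magnitude is p = h/λ.

Initial momentum:
p₀ = h/λ = 6.6261e-34/7.1000e-12 = 9.3325e-23 kg·m/s

After scattering:
λ' = λ + Δλ = 7.1 + 3.2162 = 10.3162 pm
p' = h/λ' = 6.6261e-34/1.0316e-11 = 6.4230e-23 kg·m/s

Momentum is a vector; the scattered photon's direction makes angle θ = 109° with the incident direction. The magnitude of the vector change Δp⃗ = p⃗₀ − p⃗' is found from the law of cosines:
|Δp⃗|² = p₀² + p'² − 2p₀p'cos θ
|Δp⃗|² = (9.3325e-23)² + (6.4230e-23)² − 2·9.3325e-23·6.4230e-23·cos(109°)
|Δp⃗| = 1.2938e-22 kg·m/s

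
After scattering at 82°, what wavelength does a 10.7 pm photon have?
12.7886 pm

Using the Compton scattering formula:
λ' = λ + Δλ = λ + λ_C(1 - cos θ)

Given:
- Initial wavelength λ = 10.7 pm
- Scattering angle θ = 82°
- Compton wavelength λ_C ≈ 2.4263 pm

Calculate the shift:
Δλ = 2.4263 × (1 - cos(82°))
Δλ = 2.4263 × 0.8608
Δλ = 2.0886 pm

Final wavelength:
λ' = 10.7 + 2.0886 = 12.7886 pm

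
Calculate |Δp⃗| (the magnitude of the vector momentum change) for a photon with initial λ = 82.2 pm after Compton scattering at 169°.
1.5604e-23 kg·m/s

Photon momentum magnitude is p = h/λ.

Initial momentum:
p₀ = h/λ = 6.6261e-34/8.2200e-11 = 8.0609e-24 kg·m/s

After scattering:
λ' = λ + Δλ = 82.2 + 4.8080 = 87.0080 pm
p' = h/λ' = 6.6261e-34/8.7008e-11 = 7.6155e-24 kg·m/s

Momentum is a vector; the scattered photon's direction makes angle θ = 169° with the incident direction. The magnitude of the vector change Δp⃗ = p⃗₀ − p⃗' is found from the law of cosines:
|Δp⃗|² = p₀² + p'² − 2p₀p'cos θ
|Δp⃗|² = (8.0609e-24)² + (7.6155e-24)² − 2·8.0609e-24·7.6155e-24·cos(169°)
|Δp⃗| = 1.5604e-23 kg·m/s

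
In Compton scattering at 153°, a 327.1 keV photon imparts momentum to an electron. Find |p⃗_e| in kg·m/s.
2.4789e-22 kg·m/s

The electron is initially at rest, so by conservation of momentum:
p⃗_e = p⃗₀ − p⃗'  (incident photon momentum minus scattered photon momentum)

Photon momentum magnitudes (p = h/λ = E/c):
λ₀ = hc/E₀ = 3.7904 pm → p₀ = h/λ₀ = 1.7481e-22 kg·m/s
Δλ = λ_C(1 − cos 153°) = 4.5882 pm
λ' = 8.3786 pm → p' = h/λ' = 7.9083e-23 kg·m/s

The scattered photon makes angle θ = 153° with the incident direction, so by the law of cosines:
|p⃗_e|² = p₀² + p'² − 2p₀p'cos θ
|p⃗_e|² = (1.7481e-22)² + (7.9083e-23)² − 2·1.7481e-22·7.9083e-23·cos(153°)
|p⃗_e| = 2.4789e-22 kg·m/s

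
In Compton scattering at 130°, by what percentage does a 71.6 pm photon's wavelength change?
5.5669%

Calculate the Compton shift:
Δλ = λ_C(1 - cos(130°))
Δλ = 2.4263 × (1 - cos(130°))
Δλ = 2.4263 × 1.6428
Δλ = 3.9859 pm

Percentage change:
(Δλ/λ₀) × 100 = (3.9859/71.6) × 100
= 5.5669%

(Intermediate values are shown rounded; full precision is carried through to the final answer.)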